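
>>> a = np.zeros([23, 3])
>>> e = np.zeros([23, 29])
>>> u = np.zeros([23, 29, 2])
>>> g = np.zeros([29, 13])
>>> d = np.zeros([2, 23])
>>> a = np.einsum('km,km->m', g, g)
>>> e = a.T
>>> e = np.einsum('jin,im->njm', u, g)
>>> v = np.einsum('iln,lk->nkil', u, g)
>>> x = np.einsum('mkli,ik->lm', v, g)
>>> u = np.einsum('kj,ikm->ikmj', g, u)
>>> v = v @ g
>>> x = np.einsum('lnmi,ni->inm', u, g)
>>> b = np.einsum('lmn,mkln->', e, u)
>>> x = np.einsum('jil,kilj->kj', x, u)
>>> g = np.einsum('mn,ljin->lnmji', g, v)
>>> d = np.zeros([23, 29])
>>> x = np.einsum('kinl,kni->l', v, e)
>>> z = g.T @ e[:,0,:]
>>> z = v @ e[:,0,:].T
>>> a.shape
(13,)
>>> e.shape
(2, 23, 13)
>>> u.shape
(23, 29, 2, 13)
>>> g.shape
(2, 13, 29, 13, 23)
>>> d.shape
(23, 29)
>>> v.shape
(2, 13, 23, 13)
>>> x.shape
(13,)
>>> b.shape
()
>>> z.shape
(2, 13, 23, 2)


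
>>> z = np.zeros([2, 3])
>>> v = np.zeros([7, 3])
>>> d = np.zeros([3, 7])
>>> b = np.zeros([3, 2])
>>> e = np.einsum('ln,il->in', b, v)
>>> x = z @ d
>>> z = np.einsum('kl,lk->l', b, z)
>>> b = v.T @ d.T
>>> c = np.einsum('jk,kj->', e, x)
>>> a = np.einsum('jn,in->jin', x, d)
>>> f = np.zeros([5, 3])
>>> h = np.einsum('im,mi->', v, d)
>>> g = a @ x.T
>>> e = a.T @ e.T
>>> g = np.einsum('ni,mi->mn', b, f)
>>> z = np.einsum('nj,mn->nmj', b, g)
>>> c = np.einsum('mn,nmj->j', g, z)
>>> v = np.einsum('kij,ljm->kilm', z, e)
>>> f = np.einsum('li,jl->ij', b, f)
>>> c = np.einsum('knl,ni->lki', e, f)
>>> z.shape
(3, 5, 3)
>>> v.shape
(3, 5, 7, 7)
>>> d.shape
(3, 7)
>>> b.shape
(3, 3)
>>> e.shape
(7, 3, 7)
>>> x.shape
(2, 7)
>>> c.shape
(7, 7, 5)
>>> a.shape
(2, 3, 7)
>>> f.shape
(3, 5)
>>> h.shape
()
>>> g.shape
(5, 3)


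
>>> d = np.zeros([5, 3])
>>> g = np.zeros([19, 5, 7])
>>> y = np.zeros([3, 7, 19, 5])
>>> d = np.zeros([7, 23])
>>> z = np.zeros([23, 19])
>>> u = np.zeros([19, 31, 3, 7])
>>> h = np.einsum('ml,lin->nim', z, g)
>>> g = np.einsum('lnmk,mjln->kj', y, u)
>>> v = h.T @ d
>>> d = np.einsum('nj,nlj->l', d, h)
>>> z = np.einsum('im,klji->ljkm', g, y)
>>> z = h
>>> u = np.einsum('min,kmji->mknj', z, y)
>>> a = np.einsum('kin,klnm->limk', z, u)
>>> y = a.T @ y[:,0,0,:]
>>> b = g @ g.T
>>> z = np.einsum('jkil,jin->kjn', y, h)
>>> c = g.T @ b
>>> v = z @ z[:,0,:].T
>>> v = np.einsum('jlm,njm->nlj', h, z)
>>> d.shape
(5,)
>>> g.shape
(5, 31)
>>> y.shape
(7, 19, 5, 5)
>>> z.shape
(19, 7, 23)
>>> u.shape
(7, 3, 23, 19)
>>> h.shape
(7, 5, 23)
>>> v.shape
(19, 5, 7)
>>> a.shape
(3, 5, 19, 7)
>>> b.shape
(5, 5)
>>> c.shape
(31, 5)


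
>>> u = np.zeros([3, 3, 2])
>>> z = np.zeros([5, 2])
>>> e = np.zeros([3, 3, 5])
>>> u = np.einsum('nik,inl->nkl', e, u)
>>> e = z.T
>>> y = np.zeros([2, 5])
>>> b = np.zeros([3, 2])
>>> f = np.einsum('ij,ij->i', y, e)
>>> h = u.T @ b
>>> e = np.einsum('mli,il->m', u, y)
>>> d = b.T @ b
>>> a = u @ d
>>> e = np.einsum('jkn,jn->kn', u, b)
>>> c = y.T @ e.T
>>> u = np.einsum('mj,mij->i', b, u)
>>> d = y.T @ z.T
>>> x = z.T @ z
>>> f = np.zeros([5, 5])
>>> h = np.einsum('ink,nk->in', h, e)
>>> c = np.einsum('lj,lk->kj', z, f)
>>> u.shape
(5,)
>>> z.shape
(5, 2)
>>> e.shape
(5, 2)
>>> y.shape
(2, 5)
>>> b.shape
(3, 2)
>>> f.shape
(5, 5)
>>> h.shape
(2, 5)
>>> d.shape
(5, 5)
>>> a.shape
(3, 5, 2)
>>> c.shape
(5, 2)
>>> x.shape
(2, 2)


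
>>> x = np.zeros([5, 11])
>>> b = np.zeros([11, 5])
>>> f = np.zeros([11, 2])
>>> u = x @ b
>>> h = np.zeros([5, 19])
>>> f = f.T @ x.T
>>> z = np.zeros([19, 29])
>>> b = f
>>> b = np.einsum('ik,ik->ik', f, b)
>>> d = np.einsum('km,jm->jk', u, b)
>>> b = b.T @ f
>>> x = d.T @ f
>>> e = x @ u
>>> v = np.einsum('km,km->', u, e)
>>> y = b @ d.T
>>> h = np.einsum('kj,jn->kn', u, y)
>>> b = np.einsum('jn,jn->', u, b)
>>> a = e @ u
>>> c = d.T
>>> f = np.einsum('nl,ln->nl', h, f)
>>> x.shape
(5, 5)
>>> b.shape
()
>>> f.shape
(5, 2)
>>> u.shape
(5, 5)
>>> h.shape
(5, 2)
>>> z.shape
(19, 29)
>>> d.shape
(2, 5)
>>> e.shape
(5, 5)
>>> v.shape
()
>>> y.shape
(5, 2)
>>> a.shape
(5, 5)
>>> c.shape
(5, 2)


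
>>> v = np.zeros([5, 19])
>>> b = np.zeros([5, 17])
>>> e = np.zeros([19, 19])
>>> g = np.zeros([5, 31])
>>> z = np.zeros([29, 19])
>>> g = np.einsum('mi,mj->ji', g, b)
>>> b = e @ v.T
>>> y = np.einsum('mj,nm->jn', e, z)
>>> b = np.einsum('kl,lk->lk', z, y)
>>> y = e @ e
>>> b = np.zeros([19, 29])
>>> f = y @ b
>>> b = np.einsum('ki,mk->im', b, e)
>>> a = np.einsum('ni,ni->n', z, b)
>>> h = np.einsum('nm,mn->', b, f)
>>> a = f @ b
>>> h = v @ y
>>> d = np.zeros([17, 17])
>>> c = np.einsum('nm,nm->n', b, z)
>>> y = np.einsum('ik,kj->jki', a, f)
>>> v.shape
(5, 19)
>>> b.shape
(29, 19)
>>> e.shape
(19, 19)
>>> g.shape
(17, 31)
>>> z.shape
(29, 19)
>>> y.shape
(29, 19, 19)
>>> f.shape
(19, 29)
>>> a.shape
(19, 19)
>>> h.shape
(5, 19)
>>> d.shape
(17, 17)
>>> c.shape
(29,)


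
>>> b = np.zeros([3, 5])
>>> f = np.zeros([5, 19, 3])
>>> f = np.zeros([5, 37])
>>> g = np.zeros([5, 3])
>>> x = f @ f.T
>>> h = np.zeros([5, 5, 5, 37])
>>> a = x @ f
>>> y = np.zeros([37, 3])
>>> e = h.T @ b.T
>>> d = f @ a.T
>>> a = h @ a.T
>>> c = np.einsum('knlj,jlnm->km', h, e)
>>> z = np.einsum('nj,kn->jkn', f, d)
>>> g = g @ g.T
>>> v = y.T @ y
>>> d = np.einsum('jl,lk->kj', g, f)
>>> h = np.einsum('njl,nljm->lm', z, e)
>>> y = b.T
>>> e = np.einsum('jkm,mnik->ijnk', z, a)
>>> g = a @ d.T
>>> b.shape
(3, 5)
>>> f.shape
(5, 37)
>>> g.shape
(5, 5, 5, 37)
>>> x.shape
(5, 5)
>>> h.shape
(5, 3)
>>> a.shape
(5, 5, 5, 5)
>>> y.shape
(5, 3)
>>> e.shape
(5, 37, 5, 5)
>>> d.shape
(37, 5)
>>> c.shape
(5, 3)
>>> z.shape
(37, 5, 5)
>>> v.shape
(3, 3)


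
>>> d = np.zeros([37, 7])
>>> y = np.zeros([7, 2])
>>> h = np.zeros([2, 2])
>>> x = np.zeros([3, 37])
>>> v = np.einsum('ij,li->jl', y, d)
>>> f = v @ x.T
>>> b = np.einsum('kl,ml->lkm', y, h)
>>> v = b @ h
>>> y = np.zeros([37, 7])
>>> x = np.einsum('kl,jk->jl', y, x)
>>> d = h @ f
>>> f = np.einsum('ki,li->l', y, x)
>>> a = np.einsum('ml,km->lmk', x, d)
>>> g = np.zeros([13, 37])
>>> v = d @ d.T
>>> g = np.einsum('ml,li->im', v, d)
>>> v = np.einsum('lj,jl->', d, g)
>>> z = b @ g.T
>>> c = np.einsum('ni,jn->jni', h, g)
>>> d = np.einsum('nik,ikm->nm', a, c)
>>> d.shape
(7, 2)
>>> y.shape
(37, 7)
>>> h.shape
(2, 2)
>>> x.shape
(3, 7)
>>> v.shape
()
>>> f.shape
(3,)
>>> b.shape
(2, 7, 2)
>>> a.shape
(7, 3, 2)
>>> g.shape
(3, 2)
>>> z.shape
(2, 7, 3)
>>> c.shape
(3, 2, 2)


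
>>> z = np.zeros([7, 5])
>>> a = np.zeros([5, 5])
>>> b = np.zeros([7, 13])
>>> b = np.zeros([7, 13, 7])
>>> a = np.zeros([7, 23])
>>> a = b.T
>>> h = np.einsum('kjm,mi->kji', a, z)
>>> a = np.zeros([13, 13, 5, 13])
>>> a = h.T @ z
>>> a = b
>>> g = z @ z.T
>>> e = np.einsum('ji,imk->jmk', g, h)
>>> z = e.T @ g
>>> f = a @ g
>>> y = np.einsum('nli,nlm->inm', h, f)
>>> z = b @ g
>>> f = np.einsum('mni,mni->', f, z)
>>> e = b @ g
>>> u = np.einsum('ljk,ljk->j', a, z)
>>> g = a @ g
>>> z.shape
(7, 13, 7)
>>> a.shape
(7, 13, 7)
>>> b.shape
(7, 13, 7)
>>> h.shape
(7, 13, 5)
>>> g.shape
(7, 13, 7)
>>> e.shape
(7, 13, 7)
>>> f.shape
()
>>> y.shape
(5, 7, 7)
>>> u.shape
(13,)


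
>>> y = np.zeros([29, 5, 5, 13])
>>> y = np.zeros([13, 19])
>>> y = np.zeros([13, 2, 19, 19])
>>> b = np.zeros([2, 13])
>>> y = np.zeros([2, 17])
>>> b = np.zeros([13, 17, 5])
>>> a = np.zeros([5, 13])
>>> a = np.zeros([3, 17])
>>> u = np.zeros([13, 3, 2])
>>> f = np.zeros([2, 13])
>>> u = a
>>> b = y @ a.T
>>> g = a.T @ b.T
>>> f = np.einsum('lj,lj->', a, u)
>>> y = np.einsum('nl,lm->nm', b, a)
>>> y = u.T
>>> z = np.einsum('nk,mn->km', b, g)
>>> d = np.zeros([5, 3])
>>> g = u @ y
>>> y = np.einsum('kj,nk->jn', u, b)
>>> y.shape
(17, 2)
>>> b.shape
(2, 3)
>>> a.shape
(3, 17)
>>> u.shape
(3, 17)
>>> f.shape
()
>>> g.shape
(3, 3)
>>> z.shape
(3, 17)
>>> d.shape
(5, 3)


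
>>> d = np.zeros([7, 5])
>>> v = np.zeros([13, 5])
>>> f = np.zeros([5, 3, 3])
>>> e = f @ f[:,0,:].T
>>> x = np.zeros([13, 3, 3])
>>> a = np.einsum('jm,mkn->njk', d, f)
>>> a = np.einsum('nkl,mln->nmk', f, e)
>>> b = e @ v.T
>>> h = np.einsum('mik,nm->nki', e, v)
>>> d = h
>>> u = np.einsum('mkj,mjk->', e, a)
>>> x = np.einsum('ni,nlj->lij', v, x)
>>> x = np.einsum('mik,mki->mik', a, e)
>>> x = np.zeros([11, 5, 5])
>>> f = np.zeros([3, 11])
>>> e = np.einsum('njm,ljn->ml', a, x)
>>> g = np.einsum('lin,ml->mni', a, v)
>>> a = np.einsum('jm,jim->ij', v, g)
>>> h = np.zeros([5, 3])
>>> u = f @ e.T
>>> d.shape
(13, 5, 3)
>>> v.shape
(13, 5)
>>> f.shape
(3, 11)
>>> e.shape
(3, 11)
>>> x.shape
(11, 5, 5)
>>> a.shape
(3, 13)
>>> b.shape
(5, 3, 13)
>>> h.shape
(5, 3)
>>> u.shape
(3, 3)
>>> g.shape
(13, 3, 5)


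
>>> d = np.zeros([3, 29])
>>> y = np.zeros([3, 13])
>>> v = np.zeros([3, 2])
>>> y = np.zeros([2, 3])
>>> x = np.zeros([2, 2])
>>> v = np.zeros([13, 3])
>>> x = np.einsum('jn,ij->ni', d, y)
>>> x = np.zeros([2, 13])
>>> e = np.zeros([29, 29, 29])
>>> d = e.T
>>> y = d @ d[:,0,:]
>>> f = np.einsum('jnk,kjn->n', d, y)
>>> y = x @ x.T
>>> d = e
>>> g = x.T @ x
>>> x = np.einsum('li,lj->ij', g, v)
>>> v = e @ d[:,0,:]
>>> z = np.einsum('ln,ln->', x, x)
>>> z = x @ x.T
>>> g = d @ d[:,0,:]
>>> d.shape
(29, 29, 29)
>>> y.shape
(2, 2)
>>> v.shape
(29, 29, 29)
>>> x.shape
(13, 3)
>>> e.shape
(29, 29, 29)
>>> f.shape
(29,)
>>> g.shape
(29, 29, 29)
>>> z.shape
(13, 13)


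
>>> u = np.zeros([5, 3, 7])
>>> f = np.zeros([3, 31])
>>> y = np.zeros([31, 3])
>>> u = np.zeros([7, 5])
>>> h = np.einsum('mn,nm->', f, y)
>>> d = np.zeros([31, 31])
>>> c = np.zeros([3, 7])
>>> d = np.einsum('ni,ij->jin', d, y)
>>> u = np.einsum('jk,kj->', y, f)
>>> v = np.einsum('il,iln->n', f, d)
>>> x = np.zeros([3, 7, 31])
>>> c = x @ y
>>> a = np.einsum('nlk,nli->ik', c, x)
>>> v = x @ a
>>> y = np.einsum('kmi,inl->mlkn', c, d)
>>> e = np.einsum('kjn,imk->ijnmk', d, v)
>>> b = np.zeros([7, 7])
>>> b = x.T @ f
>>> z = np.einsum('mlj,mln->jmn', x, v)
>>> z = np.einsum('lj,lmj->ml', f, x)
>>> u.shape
()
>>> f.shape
(3, 31)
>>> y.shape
(7, 31, 3, 31)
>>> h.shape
()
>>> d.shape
(3, 31, 31)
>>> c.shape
(3, 7, 3)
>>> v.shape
(3, 7, 3)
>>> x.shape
(3, 7, 31)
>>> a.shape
(31, 3)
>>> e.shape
(3, 31, 31, 7, 3)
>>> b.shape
(31, 7, 31)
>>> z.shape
(7, 3)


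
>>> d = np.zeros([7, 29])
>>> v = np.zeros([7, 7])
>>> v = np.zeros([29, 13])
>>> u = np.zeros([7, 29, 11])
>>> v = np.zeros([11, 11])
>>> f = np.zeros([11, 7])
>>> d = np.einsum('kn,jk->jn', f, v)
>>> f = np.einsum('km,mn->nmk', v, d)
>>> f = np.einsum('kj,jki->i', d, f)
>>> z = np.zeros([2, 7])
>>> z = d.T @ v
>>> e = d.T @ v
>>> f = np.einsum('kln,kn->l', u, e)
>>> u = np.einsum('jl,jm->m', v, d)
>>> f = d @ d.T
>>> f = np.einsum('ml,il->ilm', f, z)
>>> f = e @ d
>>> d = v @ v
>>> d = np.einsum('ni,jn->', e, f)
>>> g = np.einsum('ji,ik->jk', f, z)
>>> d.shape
()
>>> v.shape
(11, 11)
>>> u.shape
(7,)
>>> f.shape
(7, 7)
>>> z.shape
(7, 11)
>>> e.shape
(7, 11)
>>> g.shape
(7, 11)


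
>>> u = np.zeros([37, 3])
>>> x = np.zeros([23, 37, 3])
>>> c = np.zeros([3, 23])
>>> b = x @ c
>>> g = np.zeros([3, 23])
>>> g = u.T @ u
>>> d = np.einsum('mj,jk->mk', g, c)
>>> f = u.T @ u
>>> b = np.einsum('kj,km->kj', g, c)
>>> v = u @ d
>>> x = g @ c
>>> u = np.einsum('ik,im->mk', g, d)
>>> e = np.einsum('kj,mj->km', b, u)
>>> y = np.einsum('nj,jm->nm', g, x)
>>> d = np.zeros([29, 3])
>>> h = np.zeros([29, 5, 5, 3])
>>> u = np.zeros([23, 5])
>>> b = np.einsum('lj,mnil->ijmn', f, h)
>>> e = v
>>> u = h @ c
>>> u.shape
(29, 5, 5, 23)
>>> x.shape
(3, 23)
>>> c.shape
(3, 23)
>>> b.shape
(5, 3, 29, 5)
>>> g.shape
(3, 3)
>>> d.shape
(29, 3)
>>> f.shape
(3, 3)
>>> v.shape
(37, 23)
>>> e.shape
(37, 23)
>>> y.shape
(3, 23)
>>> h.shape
(29, 5, 5, 3)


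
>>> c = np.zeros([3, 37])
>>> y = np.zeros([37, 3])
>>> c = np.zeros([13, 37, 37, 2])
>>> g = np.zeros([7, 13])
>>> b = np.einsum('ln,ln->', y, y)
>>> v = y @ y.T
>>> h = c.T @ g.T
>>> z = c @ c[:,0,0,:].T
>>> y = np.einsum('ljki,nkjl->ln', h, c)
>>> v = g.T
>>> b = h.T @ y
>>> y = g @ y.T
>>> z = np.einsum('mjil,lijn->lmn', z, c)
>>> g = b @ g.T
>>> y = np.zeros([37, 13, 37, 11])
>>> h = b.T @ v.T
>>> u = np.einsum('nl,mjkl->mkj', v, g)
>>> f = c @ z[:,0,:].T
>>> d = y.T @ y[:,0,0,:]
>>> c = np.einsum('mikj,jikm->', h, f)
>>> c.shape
()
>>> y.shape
(37, 13, 37, 11)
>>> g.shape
(7, 37, 37, 7)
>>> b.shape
(7, 37, 37, 13)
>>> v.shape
(13, 7)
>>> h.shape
(13, 37, 37, 13)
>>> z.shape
(13, 13, 2)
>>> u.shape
(7, 37, 37)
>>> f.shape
(13, 37, 37, 13)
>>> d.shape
(11, 37, 13, 11)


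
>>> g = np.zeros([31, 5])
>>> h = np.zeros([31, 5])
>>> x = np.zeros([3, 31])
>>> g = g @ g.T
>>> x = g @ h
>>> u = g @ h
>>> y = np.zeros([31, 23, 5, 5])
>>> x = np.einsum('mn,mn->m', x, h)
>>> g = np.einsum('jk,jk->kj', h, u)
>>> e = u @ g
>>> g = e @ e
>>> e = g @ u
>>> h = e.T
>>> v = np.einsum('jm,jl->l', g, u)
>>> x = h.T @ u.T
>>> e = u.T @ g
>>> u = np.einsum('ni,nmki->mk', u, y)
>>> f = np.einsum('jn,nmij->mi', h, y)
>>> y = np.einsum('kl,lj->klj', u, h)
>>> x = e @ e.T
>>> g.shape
(31, 31)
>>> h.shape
(5, 31)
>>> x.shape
(5, 5)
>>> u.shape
(23, 5)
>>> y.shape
(23, 5, 31)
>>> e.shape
(5, 31)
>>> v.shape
(5,)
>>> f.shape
(23, 5)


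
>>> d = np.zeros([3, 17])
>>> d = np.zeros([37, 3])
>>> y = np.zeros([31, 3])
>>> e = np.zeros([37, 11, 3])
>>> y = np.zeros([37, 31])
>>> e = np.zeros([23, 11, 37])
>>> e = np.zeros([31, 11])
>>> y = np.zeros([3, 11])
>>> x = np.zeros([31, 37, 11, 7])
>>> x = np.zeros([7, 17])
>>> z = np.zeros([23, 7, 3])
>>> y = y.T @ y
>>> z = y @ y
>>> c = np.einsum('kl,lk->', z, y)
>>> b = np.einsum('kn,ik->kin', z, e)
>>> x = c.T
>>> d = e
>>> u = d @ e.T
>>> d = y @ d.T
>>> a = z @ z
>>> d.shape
(11, 31)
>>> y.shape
(11, 11)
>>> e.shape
(31, 11)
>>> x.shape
()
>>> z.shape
(11, 11)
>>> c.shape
()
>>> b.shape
(11, 31, 11)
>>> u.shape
(31, 31)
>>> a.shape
(11, 11)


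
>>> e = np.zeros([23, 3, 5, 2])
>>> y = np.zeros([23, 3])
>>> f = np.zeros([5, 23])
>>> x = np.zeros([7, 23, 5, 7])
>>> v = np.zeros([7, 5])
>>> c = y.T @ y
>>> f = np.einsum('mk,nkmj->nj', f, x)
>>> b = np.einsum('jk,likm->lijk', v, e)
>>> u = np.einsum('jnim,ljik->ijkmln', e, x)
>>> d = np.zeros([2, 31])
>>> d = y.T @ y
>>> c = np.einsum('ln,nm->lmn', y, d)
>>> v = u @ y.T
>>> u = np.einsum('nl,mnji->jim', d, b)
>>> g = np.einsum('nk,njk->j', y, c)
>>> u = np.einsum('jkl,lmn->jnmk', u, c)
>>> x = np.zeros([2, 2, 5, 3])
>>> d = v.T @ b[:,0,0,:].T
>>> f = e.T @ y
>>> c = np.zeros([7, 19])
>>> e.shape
(23, 3, 5, 2)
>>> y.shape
(23, 3)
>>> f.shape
(2, 5, 3, 3)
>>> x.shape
(2, 2, 5, 3)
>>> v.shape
(5, 23, 7, 2, 7, 23)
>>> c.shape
(7, 19)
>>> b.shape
(23, 3, 7, 5)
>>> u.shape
(7, 3, 3, 5)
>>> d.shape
(23, 7, 2, 7, 23, 23)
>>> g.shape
(3,)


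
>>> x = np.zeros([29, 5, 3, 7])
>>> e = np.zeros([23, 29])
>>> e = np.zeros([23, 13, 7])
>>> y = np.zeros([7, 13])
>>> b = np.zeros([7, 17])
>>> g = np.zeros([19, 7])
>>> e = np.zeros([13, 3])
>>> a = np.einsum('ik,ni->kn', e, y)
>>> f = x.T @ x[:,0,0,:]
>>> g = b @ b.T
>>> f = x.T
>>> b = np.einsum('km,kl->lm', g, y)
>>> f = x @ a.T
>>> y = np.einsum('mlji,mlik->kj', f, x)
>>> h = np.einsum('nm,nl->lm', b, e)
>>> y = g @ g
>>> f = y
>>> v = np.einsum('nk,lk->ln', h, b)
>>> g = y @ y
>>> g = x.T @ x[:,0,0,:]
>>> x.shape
(29, 5, 3, 7)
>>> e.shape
(13, 3)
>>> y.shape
(7, 7)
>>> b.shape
(13, 7)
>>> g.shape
(7, 3, 5, 7)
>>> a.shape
(3, 7)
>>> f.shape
(7, 7)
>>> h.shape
(3, 7)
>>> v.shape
(13, 3)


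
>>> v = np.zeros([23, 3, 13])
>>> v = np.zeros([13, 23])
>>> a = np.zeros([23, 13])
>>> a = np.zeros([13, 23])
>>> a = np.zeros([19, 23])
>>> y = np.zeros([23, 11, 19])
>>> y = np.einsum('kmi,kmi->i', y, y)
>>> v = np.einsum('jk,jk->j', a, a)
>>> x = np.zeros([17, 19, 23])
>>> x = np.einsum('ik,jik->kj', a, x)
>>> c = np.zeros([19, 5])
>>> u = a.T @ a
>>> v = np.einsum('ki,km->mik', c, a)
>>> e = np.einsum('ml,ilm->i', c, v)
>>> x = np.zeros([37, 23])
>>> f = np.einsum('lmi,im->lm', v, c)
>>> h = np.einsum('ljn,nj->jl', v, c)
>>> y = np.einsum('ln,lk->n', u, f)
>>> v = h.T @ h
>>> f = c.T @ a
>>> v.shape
(23, 23)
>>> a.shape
(19, 23)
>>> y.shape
(23,)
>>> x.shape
(37, 23)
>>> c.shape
(19, 5)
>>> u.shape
(23, 23)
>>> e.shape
(23,)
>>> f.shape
(5, 23)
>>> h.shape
(5, 23)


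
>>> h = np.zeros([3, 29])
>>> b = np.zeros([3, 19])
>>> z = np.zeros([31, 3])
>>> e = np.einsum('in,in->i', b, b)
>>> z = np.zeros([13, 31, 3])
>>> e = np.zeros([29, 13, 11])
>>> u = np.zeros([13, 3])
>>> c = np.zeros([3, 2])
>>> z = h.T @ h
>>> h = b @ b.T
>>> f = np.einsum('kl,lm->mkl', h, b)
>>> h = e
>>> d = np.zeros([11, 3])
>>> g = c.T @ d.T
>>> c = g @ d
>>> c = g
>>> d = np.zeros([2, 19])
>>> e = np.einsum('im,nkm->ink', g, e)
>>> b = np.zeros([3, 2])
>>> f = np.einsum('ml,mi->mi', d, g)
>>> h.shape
(29, 13, 11)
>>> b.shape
(3, 2)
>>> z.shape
(29, 29)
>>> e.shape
(2, 29, 13)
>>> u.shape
(13, 3)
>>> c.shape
(2, 11)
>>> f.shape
(2, 11)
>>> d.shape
(2, 19)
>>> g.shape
(2, 11)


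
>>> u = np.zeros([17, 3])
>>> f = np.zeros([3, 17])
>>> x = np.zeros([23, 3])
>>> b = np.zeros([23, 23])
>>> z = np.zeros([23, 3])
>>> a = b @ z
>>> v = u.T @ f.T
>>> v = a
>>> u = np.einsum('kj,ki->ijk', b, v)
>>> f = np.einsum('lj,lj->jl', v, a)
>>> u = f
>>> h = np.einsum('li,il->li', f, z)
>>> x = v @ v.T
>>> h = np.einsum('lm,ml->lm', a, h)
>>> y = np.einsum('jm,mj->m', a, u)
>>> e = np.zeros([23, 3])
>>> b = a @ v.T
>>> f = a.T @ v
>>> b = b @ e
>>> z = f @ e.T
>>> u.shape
(3, 23)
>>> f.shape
(3, 3)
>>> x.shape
(23, 23)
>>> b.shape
(23, 3)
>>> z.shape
(3, 23)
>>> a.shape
(23, 3)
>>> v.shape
(23, 3)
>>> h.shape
(23, 3)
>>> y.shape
(3,)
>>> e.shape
(23, 3)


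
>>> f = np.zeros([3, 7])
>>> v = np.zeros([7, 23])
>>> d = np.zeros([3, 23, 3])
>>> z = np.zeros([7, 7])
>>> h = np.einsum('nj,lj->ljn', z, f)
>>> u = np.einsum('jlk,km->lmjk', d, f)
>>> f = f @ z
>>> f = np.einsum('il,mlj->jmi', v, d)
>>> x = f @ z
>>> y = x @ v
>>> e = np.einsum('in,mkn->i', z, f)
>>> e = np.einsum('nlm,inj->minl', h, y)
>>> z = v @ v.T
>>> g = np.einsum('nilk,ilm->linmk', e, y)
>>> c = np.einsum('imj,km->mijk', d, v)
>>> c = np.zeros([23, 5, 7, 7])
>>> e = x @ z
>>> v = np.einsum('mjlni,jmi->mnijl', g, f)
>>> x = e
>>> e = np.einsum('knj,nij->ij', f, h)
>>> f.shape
(3, 3, 7)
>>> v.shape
(3, 23, 7, 3, 7)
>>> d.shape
(3, 23, 3)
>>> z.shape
(7, 7)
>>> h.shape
(3, 7, 7)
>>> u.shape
(23, 7, 3, 3)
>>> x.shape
(3, 3, 7)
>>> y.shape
(3, 3, 23)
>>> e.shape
(7, 7)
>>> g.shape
(3, 3, 7, 23, 7)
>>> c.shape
(23, 5, 7, 7)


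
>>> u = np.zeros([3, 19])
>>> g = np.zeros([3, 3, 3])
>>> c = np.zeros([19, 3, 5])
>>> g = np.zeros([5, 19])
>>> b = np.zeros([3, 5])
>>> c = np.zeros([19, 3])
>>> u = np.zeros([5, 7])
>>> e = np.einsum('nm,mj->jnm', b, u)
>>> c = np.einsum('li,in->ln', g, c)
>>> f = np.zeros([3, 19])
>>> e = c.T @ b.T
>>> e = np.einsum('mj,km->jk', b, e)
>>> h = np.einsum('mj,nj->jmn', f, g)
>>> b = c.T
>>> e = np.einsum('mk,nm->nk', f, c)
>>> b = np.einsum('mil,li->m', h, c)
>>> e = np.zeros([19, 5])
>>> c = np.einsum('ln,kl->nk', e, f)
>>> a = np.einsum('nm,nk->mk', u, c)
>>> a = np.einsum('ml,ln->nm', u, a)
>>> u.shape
(5, 7)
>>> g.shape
(5, 19)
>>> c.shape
(5, 3)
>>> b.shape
(19,)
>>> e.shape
(19, 5)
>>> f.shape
(3, 19)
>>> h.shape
(19, 3, 5)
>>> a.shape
(3, 5)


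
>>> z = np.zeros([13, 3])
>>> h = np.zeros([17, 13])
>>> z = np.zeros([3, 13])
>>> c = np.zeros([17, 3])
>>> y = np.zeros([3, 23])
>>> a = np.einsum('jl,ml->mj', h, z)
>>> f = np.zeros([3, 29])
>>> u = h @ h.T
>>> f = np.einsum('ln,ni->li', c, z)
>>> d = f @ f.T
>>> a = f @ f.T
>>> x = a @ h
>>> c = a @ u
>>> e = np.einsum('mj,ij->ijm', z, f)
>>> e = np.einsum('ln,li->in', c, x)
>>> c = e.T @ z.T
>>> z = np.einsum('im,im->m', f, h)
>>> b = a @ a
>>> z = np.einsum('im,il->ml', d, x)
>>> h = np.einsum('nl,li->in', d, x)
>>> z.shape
(17, 13)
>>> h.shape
(13, 17)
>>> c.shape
(17, 3)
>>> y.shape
(3, 23)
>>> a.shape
(17, 17)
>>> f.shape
(17, 13)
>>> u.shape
(17, 17)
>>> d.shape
(17, 17)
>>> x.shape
(17, 13)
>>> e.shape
(13, 17)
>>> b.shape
(17, 17)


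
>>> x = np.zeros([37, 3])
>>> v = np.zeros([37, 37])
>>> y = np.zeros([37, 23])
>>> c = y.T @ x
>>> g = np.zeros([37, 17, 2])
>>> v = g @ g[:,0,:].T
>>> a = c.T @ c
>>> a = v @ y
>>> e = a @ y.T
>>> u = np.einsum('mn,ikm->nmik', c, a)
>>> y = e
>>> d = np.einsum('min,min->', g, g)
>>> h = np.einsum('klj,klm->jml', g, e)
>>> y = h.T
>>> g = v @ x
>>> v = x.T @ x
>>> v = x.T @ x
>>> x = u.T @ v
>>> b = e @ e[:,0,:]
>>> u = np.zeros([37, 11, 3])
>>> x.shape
(17, 37, 23, 3)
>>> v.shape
(3, 3)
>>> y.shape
(17, 37, 2)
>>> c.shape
(23, 3)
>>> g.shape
(37, 17, 3)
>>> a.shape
(37, 17, 23)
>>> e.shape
(37, 17, 37)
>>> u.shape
(37, 11, 3)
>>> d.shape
()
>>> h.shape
(2, 37, 17)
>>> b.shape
(37, 17, 37)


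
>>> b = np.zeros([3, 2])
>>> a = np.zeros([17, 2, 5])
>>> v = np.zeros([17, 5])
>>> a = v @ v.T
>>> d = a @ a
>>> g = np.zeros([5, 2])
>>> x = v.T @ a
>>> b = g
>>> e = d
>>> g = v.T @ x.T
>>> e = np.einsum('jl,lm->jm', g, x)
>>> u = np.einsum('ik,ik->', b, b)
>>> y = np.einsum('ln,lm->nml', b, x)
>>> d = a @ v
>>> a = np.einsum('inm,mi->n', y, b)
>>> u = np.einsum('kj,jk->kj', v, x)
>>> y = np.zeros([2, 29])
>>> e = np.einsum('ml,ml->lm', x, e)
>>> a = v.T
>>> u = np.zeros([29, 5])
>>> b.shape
(5, 2)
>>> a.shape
(5, 17)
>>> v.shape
(17, 5)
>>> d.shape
(17, 5)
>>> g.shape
(5, 5)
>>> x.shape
(5, 17)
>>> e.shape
(17, 5)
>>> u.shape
(29, 5)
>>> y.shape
(2, 29)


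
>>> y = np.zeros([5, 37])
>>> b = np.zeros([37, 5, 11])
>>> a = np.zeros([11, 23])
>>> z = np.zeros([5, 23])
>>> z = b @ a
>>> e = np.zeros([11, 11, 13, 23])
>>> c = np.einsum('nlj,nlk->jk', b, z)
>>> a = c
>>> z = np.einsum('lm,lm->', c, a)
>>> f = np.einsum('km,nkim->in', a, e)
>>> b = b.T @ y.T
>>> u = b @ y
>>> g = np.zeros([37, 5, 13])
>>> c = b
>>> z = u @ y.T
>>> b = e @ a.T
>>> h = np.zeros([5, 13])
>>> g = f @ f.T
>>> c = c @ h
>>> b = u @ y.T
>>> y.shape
(5, 37)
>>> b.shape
(11, 5, 5)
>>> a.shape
(11, 23)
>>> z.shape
(11, 5, 5)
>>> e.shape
(11, 11, 13, 23)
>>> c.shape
(11, 5, 13)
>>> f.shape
(13, 11)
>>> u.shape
(11, 5, 37)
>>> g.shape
(13, 13)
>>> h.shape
(5, 13)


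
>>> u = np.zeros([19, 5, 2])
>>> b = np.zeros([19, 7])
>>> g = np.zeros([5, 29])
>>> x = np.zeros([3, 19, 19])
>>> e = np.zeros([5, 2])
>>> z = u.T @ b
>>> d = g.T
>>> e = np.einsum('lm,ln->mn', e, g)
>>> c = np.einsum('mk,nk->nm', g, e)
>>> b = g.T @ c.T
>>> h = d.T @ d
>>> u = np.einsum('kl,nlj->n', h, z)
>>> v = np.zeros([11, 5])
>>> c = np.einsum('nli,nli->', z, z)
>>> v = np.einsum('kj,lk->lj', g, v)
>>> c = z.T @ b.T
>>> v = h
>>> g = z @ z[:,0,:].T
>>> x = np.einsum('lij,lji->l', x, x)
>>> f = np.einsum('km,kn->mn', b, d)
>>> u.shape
(2,)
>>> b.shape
(29, 2)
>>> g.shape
(2, 5, 2)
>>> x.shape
(3,)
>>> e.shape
(2, 29)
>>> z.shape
(2, 5, 7)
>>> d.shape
(29, 5)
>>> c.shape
(7, 5, 29)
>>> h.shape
(5, 5)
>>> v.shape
(5, 5)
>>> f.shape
(2, 5)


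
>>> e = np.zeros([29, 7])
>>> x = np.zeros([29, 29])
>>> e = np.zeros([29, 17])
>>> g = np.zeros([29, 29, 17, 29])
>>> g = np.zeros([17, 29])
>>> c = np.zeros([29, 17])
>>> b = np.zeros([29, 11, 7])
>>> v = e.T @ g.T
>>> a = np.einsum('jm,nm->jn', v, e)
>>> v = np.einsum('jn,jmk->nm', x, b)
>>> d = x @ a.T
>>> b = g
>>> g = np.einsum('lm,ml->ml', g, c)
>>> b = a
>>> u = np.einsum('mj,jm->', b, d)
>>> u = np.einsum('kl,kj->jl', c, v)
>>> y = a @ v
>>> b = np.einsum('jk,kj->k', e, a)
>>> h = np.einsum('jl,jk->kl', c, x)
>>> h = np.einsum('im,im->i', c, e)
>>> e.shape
(29, 17)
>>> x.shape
(29, 29)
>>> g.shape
(29, 17)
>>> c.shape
(29, 17)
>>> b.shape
(17,)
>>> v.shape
(29, 11)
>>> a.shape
(17, 29)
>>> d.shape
(29, 17)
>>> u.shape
(11, 17)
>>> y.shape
(17, 11)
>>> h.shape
(29,)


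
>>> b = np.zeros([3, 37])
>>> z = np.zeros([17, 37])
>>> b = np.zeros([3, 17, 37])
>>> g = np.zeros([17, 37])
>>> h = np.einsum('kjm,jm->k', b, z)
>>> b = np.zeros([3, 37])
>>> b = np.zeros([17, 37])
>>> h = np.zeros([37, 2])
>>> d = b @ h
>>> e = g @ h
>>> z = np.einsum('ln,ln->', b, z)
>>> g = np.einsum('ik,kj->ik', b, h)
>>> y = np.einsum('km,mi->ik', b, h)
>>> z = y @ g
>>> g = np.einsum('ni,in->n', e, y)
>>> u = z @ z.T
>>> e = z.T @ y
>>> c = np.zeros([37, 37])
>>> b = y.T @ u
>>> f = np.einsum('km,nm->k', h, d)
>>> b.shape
(17, 2)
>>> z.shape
(2, 37)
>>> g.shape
(17,)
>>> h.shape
(37, 2)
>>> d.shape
(17, 2)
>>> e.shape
(37, 17)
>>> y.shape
(2, 17)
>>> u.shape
(2, 2)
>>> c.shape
(37, 37)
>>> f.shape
(37,)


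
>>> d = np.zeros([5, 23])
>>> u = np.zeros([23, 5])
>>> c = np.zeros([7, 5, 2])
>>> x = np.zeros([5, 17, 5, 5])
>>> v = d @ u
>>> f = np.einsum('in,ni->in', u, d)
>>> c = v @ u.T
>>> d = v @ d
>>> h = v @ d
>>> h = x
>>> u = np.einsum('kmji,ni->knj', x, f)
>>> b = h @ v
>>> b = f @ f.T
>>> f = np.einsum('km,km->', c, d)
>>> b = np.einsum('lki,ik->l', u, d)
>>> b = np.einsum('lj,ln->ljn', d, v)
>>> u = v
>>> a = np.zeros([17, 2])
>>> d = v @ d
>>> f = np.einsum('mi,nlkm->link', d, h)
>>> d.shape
(5, 23)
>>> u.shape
(5, 5)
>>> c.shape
(5, 23)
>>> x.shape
(5, 17, 5, 5)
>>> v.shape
(5, 5)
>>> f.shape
(17, 23, 5, 5)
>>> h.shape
(5, 17, 5, 5)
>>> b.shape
(5, 23, 5)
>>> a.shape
(17, 2)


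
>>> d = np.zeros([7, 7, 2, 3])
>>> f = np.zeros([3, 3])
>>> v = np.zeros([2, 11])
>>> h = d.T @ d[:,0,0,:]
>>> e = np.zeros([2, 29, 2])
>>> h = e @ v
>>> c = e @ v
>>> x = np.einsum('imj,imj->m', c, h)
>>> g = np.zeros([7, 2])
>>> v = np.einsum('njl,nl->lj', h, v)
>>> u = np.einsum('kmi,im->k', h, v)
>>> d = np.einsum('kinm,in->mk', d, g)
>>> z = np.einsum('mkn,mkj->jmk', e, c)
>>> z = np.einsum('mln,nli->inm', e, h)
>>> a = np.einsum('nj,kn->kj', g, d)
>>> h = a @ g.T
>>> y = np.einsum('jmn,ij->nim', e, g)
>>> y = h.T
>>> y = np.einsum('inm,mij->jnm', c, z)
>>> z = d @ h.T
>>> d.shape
(3, 7)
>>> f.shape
(3, 3)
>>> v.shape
(11, 29)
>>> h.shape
(3, 7)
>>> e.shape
(2, 29, 2)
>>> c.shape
(2, 29, 11)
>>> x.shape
(29,)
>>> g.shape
(7, 2)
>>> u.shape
(2,)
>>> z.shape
(3, 3)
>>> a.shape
(3, 2)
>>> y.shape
(2, 29, 11)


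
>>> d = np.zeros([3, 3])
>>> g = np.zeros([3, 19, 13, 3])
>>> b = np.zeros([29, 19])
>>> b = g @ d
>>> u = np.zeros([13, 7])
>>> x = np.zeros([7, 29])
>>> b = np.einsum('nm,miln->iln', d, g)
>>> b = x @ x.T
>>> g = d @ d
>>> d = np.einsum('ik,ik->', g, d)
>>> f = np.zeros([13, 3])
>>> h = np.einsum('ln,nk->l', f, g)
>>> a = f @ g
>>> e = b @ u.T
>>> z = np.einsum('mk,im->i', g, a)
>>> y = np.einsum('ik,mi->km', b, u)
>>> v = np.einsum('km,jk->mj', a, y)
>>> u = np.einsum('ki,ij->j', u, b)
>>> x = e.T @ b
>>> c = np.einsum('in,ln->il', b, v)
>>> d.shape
()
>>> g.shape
(3, 3)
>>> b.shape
(7, 7)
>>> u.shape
(7,)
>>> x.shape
(13, 7)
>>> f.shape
(13, 3)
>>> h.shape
(13,)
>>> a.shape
(13, 3)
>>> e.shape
(7, 13)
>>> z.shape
(13,)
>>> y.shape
(7, 13)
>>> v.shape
(3, 7)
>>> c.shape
(7, 3)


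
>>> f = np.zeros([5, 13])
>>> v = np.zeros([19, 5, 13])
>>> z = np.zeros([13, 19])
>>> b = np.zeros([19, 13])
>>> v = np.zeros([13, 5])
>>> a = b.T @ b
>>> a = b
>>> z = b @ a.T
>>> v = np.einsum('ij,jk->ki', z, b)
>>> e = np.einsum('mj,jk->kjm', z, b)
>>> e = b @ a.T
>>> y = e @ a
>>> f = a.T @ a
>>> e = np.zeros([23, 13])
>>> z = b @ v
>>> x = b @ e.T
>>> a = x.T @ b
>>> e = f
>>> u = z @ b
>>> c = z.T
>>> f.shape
(13, 13)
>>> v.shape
(13, 19)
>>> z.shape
(19, 19)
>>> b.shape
(19, 13)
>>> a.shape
(23, 13)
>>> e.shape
(13, 13)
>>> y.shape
(19, 13)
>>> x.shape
(19, 23)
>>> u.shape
(19, 13)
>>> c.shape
(19, 19)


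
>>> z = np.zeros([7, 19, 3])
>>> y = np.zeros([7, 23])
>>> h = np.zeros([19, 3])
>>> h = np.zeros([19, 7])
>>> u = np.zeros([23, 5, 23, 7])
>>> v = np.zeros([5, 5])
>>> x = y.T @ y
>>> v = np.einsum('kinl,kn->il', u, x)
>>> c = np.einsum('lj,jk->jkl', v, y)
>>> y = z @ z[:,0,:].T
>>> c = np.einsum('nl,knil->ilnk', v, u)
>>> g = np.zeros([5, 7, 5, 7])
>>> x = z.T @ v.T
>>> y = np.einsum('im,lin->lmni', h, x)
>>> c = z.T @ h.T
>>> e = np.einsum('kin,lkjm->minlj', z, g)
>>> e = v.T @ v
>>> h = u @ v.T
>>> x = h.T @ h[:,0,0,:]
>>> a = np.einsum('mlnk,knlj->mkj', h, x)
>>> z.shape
(7, 19, 3)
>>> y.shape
(3, 7, 5, 19)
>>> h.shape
(23, 5, 23, 5)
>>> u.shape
(23, 5, 23, 7)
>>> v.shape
(5, 7)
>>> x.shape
(5, 23, 5, 5)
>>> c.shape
(3, 19, 19)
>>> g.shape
(5, 7, 5, 7)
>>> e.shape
(7, 7)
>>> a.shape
(23, 5, 5)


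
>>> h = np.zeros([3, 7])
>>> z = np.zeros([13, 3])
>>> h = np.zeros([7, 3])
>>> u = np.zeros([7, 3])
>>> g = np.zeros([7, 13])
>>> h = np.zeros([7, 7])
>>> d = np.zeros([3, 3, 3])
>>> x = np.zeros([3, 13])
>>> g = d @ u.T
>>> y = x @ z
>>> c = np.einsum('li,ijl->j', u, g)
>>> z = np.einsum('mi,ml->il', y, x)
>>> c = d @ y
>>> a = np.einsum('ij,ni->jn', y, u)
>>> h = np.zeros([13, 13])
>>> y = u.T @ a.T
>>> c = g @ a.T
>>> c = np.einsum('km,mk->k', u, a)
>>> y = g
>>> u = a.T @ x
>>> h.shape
(13, 13)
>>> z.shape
(3, 13)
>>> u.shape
(7, 13)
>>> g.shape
(3, 3, 7)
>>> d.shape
(3, 3, 3)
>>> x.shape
(3, 13)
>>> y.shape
(3, 3, 7)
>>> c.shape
(7,)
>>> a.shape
(3, 7)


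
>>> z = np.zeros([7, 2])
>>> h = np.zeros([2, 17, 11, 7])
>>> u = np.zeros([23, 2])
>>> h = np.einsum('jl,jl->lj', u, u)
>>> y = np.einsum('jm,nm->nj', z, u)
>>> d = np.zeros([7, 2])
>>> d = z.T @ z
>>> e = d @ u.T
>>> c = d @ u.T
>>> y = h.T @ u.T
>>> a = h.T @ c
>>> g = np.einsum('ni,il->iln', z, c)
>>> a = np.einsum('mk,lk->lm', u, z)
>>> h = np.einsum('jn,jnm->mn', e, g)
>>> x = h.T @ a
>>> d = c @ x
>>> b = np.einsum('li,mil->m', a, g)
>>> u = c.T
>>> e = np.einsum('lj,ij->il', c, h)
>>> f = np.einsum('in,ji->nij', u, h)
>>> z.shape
(7, 2)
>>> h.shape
(7, 23)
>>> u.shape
(23, 2)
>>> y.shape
(23, 23)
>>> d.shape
(2, 23)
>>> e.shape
(7, 2)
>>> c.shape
(2, 23)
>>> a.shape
(7, 23)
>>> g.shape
(2, 23, 7)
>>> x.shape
(23, 23)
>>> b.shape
(2,)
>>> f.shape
(2, 23, 7)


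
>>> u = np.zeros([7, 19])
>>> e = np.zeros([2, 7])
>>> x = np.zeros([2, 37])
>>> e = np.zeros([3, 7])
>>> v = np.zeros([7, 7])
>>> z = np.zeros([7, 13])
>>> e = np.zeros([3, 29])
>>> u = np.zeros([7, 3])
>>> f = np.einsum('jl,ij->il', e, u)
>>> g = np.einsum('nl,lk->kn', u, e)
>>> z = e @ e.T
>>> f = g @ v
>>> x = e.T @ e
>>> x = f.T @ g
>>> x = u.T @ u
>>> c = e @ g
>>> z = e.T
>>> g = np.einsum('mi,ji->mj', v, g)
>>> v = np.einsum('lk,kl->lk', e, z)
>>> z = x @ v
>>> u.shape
(7, 3)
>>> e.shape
(3, 29)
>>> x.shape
(3, 3)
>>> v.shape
(3, 29)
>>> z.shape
(3, 29)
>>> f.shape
(29, 7)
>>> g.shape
(7, 29)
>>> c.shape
(3, 7)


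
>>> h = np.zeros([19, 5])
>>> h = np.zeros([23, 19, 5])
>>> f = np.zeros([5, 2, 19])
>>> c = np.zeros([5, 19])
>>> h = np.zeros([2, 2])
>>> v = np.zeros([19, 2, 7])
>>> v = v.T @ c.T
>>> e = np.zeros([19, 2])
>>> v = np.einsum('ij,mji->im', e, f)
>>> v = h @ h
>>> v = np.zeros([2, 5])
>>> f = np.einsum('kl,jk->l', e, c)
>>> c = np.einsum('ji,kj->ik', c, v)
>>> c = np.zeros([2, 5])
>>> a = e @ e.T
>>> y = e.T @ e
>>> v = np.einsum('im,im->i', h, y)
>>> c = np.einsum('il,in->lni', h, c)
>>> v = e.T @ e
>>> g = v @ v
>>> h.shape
(2, 2)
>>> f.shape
(2,)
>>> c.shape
(2, 5, 2)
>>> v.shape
(2, 2)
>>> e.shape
(19, 2)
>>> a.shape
(19, 19)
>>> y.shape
(2, 2)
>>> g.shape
(2, 2)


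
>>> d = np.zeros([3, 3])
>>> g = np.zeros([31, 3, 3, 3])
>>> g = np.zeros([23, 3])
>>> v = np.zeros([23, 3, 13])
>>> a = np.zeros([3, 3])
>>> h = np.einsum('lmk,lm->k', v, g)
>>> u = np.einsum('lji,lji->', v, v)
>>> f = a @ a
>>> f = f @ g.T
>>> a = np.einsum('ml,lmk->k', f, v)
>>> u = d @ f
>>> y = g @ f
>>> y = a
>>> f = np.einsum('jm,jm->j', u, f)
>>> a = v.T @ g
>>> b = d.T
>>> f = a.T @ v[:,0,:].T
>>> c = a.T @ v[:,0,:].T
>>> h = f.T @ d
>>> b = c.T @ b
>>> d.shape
(3, 3)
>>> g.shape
(23, 3)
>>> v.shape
(23, 3, 13)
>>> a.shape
(13, 3, 3)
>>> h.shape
(23, 3, 3)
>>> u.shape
(3, 23)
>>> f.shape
(3, 3, 23)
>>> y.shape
(13,)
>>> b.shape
(23, 3, 3)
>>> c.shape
(3, 3, 23)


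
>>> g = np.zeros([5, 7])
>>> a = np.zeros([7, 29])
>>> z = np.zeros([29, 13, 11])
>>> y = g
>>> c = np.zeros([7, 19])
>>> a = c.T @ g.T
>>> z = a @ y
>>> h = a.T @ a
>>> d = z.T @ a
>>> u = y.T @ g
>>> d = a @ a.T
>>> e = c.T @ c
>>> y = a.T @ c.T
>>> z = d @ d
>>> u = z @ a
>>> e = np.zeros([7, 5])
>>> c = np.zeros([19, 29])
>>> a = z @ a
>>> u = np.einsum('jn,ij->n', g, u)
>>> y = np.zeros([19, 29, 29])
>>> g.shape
(5, 7)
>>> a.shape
(19, 5)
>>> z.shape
(19, 19)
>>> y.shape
(19, 29, 29)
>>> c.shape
(19, 29)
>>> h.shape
(5, 5)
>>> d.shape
(19, 19)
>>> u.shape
(7,)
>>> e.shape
(7, 5)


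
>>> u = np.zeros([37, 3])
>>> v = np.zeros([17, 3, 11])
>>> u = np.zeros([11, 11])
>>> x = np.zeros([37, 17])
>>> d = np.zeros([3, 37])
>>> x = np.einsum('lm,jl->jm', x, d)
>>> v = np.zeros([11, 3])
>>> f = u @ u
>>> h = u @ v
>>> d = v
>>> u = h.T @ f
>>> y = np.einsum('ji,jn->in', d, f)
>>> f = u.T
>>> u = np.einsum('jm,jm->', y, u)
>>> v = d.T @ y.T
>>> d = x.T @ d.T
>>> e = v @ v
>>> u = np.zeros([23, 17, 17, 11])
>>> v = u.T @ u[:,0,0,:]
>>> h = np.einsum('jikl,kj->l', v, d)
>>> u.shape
(23, 17, 17, 11)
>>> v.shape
(11, 17, 17, 11)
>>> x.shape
(3, 17)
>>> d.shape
(17, 11)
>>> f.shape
(11, 3)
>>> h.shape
(11,)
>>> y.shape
(3, 11)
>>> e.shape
(3, 3)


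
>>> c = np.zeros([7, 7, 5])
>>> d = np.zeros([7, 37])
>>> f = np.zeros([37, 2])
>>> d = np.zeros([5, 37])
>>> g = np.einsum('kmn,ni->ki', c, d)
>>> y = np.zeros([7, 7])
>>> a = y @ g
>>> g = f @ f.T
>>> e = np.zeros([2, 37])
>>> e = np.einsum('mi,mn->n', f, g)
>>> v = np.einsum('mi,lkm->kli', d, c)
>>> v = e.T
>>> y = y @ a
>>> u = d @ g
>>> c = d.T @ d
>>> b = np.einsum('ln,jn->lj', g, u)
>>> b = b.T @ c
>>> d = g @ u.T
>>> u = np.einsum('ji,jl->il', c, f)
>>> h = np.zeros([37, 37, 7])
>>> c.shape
(37, 37)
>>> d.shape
(37, 5)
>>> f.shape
(37, 2)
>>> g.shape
(37, 37)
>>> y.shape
(7, 37)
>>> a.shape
(7, 37)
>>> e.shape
(37,)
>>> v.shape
(37,)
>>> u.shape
(37, 2)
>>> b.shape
(5, 37)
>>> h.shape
(37, 37, 7)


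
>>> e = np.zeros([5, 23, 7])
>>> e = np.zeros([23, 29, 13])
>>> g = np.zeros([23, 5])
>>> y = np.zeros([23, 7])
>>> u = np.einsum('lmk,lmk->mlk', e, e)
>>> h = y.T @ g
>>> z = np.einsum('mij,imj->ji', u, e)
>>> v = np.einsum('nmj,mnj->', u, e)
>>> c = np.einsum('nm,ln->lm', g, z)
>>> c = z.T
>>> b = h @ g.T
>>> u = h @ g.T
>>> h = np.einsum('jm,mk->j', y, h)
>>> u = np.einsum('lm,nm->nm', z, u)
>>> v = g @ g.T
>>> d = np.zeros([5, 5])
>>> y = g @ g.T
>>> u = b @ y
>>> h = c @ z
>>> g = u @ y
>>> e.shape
(23, 29, 13)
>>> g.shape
(7, 23)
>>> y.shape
(23, 23)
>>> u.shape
(7, 23)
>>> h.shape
(23, 23)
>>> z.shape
(13, 23)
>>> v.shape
(23, 23)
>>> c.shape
(23, 13)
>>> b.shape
(7, 23)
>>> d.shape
(5, 5)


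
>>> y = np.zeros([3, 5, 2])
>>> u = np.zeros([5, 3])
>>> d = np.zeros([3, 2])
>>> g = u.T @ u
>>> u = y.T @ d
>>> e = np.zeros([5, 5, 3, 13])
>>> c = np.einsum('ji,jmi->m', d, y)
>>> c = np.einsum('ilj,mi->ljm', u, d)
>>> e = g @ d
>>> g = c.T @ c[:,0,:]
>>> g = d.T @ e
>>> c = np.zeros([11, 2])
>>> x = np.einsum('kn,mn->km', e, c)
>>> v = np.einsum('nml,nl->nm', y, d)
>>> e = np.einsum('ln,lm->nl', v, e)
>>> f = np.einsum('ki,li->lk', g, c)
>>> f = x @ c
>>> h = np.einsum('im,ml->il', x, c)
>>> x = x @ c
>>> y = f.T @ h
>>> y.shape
(2, 2)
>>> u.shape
(2, 5, 2)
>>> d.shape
(3, 2)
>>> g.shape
(2, 2)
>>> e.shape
(5, 3)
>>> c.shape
(11, 2)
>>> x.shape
(3, 2)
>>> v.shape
(3, 5)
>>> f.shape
(3, 2)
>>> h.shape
(3, 2)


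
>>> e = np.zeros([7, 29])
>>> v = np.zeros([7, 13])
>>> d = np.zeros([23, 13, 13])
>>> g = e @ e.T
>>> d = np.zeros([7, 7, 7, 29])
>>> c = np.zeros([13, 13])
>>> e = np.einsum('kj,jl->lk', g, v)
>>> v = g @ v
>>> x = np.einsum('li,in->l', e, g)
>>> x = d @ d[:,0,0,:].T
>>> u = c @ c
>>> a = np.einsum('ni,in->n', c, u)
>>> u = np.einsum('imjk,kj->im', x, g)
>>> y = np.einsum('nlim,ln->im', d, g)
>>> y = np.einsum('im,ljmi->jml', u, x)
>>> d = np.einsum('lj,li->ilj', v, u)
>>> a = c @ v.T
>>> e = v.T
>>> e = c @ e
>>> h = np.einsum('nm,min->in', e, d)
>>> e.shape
(13, 7)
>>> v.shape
(7, 13)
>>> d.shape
(7, 7, 13)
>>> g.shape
(7, 7)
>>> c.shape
(13, 13)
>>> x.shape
(7, 7, 7, 7)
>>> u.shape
(7, 7)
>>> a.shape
(13, 7)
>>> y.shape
(7, 7, 7)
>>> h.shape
(7, 13)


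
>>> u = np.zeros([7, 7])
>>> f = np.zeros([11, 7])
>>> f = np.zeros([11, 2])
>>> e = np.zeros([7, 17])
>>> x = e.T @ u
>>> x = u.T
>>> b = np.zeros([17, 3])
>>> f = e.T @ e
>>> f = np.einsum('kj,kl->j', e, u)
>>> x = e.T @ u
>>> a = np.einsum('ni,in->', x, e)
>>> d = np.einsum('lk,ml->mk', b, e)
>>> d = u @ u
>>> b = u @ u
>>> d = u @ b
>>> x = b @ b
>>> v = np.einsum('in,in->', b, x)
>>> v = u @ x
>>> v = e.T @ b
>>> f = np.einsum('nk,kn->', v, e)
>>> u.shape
(7, 7)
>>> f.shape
()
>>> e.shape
(7, 17)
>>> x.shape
(7, 7)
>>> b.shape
(7, 7)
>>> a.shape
()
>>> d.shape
(7, 7)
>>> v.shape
(17, 7)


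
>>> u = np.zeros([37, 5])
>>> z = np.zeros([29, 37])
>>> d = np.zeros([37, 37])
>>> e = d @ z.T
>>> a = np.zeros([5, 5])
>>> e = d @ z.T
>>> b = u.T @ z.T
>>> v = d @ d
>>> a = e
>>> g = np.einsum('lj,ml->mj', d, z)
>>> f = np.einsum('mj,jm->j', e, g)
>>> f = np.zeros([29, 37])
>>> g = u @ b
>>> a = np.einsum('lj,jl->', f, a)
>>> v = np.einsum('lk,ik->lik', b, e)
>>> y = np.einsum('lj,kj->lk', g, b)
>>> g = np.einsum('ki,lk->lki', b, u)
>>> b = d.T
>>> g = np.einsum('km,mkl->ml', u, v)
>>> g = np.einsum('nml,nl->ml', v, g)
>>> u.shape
(37, 5)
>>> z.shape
(29, 37)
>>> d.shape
(37, 37)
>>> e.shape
(37, 29)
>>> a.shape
()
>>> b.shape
(37, 37)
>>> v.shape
(5, 37, 29)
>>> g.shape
(37, 29)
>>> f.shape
(29, 37)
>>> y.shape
(37, 5)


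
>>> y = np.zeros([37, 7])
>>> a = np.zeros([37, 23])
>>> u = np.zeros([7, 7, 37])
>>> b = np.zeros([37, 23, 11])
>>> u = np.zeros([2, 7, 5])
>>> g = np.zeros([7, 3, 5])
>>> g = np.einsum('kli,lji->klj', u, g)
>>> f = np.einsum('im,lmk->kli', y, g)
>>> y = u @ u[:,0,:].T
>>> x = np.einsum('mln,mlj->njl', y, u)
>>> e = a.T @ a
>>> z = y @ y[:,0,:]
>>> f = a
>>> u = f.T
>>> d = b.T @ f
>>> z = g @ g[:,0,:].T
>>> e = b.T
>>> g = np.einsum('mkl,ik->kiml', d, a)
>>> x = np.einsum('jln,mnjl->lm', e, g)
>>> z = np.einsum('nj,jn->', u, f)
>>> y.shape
(2, 7, 2)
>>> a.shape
(37, 23)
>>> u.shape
(23, 37)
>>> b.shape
(37, 23, 11)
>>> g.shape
(23, 37, 11, 23)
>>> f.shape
(37, 23)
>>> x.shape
(23, 23)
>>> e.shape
(11, 23, 37)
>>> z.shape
()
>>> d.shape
(11, 23, 23)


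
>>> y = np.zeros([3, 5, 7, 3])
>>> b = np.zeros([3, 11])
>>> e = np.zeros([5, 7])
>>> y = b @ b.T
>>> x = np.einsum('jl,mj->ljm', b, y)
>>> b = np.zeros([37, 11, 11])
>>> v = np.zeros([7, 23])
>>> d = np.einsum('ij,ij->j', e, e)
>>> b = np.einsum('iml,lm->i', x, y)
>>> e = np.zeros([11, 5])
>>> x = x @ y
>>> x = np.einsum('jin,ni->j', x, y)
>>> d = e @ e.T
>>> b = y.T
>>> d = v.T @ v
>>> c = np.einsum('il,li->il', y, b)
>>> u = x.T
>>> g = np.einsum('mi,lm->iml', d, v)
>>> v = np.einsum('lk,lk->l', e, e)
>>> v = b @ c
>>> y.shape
(3, 3)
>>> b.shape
(3, 3)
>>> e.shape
(11, 5)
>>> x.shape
(11,)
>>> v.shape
(3, 3)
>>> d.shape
(23, 23)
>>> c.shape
(3, 3)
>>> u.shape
(11,)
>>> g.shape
(23, 23, 7)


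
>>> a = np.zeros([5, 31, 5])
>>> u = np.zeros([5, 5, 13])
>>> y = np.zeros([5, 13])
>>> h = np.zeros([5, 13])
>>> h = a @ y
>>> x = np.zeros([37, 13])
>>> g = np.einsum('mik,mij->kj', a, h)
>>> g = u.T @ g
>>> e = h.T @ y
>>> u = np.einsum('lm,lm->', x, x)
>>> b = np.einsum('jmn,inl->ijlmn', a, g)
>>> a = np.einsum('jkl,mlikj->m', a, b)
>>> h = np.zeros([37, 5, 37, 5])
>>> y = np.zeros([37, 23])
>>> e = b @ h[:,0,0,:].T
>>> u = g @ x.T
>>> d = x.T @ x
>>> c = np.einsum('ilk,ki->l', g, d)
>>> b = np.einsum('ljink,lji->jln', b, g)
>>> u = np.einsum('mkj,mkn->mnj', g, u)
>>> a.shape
(13,)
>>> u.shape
(13, 37, 13)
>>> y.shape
(37, 23)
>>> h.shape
(37, 5, 37, 5)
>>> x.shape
(37, 13)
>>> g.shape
(13, 5, 13)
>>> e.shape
(13, 5, 13, 31, 37)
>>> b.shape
(5, 13, 31)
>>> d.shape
(13, 13)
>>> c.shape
(5,)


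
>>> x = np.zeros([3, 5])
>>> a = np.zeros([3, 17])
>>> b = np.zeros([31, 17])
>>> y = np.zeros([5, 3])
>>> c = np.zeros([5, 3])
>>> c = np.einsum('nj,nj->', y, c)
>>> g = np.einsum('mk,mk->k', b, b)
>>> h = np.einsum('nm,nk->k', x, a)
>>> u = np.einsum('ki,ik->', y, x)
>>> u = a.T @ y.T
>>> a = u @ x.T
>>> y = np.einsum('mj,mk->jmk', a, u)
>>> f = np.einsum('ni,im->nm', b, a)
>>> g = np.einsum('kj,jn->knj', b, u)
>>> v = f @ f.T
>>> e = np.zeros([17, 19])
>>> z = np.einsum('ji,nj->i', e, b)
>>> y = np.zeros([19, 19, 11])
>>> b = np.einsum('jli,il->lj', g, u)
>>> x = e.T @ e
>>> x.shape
(19, 19)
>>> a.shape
(17, 3)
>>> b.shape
(5, 31)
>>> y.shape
(19, 19, 11)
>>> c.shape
()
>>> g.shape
(31, 5, 17)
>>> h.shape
(17,)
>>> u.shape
(17, 5)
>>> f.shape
(31, 3)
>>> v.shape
(31, 31)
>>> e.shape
(17, 19)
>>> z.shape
(19,)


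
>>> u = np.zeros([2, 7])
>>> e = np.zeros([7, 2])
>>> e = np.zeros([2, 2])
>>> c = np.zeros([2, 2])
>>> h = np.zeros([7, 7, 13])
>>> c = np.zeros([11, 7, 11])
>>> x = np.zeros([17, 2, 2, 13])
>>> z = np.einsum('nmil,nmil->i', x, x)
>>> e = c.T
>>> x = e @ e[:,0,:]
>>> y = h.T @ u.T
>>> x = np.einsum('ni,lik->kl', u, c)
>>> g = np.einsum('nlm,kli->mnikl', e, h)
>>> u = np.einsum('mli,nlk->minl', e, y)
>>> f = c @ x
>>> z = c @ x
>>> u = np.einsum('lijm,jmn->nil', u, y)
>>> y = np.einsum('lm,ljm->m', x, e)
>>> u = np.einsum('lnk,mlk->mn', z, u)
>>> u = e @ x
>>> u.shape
(11, 7, 11)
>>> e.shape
(11, 7, 11)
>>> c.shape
(11, 7, 11)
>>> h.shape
(7, 7, 13)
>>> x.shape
(11, 11)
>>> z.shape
(11, 7, 11)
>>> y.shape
(11,)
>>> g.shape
(11, 11, 13, 7, 7)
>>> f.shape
(11, 7, 11)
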